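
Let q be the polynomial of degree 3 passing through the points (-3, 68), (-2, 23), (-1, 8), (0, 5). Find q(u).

q(u) = -3u^3 - 3u^2 - 3u + 5

Write q(u) = au^3 + bu^2 + cu + d. Substituting each data point gives a linear system:
  -27a + 9b - 3c + d = 68
  -8a + 4b - 2c + d = 23
  -a + b - c + d = 8
  d = 5
Solving the system yields a = -3, b = -3, c = -3, d = 5.
So q(u) = -3u³ - 3u² - 3u + 5.
Check: q(-3) = 68. ✓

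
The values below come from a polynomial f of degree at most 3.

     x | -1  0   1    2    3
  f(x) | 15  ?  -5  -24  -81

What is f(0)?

0

The 4 known points determine the degree-3 polynomial uniquely.
Write f(x) = ax^3 + bx^2 + cx + d. Substituting each data point gives a linear system:
  -a + b - c + d = 15
  a + b + c + d = -5
  8a + 4b + 2c + d = -24
  27a + 9b + 3c + d = -81
Solving the system yields a = -4, b = 5, c = -6, d = 0.
So f(x) = -4x^3 + 5x^2 - 6x.
Then f(0) = 0.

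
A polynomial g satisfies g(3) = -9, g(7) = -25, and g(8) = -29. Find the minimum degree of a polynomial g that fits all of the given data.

1

Divided differences on the nodes 3, 7, 8:
  order 0: -9  -25  -29
  order 1: -4  -4
  order 2: 0
The order-1 divided differences are all -4 (nonzero) and every higher order vanishes, so the data lies on a polynomial of degree exactly 1.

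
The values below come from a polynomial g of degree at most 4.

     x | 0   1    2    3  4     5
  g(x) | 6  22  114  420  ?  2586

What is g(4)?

1150

On equispaced nodes a degree-4 polynomial has vanishing fifth forward difference, so
  - g(0) + 5·g(1) - 10·g(2) + 10·g(3) - 5·g(4) + g(5) = 0.
Substituting the known values and solving for g(4):
  -5·g(4) = -5750
  g(4) = 1150.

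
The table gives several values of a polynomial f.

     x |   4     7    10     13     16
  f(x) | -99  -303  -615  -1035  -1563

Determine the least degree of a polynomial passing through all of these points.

2

Forward differences of the values at x = 4, 7, 10, 13, 16:
  f  : -99  -303  -615  -1035  -1563
  Δ  : -204  -312  -420  -528
  Δ^2: -108  -108  -108
  Δ^3: 0  0
  Δ^4: 0
The second differences are constant (-108) and nonzero, while all higher differences vanish, so the minimal degree is 2.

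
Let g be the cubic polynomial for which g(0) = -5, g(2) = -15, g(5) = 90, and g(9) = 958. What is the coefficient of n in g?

-1

Write g(n) = an^3 + bn^2 + cn + d. Substituting each data point gives a linear system:
  d = -5
  8a + 4b + 2c + d = -15
  125a + 25b + 5c + d = 90
  729a + 81b + 9c + d = 958
Solving the system yields a = 2, b = -6, c = -1, d = -5.
So g(n) = 2n^3 - 6n^2 - n - 5.
The coefficient of n is -1.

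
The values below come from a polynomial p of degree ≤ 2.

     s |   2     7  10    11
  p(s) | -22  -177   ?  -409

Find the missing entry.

The 3 known points determine the degree-2 polynomial uniquely.
Write p(s) = as^2 + bs + c. Substituting each data point gives a linear system:
  4a + 2b + c = -22
  49a + 7b + c = -177
  121a + 11b + c = -409
Solving the system yields a = -3, b = -4, c = -2.
So p(s) = -3s^2 - 4s - 2.
Then p(10) = -342.

-342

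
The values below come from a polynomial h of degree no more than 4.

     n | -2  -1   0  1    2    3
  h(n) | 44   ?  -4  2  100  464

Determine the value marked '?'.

The 5 known points determine the degree-4 polynomial uniquely.
Write h(n) = an^4 + bn^3 + cn^2 + dn + e. Substituting each data point gives a linear system:
  16a - 8b + 4c - 2d + e = 44
  e = -4
  a + b + c + d + e = 2
  16a + 8b + 4c + 2d + e = 100
  81a + 27b + 9c + 3d + e = 464
Solving the system yields a = 4, b = 5, c = 3, d = -6, e = -4.
So h(n) = 4n^4 + 5n^3 + 3n^2 - 6n - 4.
Then h(-1) = 4.

4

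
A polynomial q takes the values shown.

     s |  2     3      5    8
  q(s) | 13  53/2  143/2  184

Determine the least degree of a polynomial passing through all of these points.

2

Divided differences on the nodes 2, 3, 5, 8:
  order 0: 13  53/2  143/2  184
  order 1: 27/2  45/2  75/2
  order 2: 3  3
  order 3: 0
The order-2 divided differences are all 3 (nonzero) and every higher order vanishes, so the data lies on a polynomial of degree exactly 2.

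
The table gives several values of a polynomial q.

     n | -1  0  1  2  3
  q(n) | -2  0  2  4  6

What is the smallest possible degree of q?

1

Forward differences of the values at n = -1, 0, 1, 2, 3:
  q  : -2  0  2  4  6
  Δ  : 2  2  2  2
  Δ^2: 0  0  0
  Δ^3: 0  0
  Δ^4: 0
The first differences are constant (2) and nonzero, while all higher differences vanish, so the minimal degree is 1.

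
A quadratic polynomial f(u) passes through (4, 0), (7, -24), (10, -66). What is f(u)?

f(u) = -u^2 + 3u + 4

Using the Lagrange interpolation formula with nodes 4, 7, 10:
  L_0(u) = (u - 7)(u - 10) / 18
  L_1(u) = (u - 4)(u - 10) / -9
  L_2(u) = (u - 4)(u - 7) / 18
Then f(u) = 0·L_0(u) - 24·L_1(u) - 66·L_2(u).
Expanding and collecting terms gives f(u) = -u^2 + 3u + 4.
Check: f(7) = -24. ✓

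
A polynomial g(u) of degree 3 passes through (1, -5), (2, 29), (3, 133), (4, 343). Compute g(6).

Write g(u) = au^3 + bu^2 + cu + d. Substituting each data point gives a linear system:
  a + b + c + d = -5
  8a + 4b + 2c + d = 29
  27a + 9b + 3c + d = 133
  64a + 16b + 4c + d = 343
Solving the system yields a = 6, b = -1, c = -5, d = -5.
So g(u) = 6u^3 - u^2 - 5u - 5.
Then g(6) = 1225.

1225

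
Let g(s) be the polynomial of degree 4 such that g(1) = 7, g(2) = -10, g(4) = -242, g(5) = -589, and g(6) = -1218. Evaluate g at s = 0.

Write g(s) = as^4 + bs^3 + cs^2 + ds + e. Substituting each data point gives a linear system:
  a + b + c + d + e = 7
  16a + 8b + 4c + 2d + e = -10
  256a + 64b + 16c + 4d + e = -242
  625a + 125b + 25c + 5d + e = -589
  1296a + 216b + 36c + 6d + e = -1218
Solving the system yields a = -1, b = 1, c = -5, d = 6, e = 6.
So g(s) = -s⁴ + s³ - 5s² + 6s + 6.
Then g(0) = 6.

6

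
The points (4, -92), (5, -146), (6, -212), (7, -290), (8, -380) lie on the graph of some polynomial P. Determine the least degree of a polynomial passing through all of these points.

2

Forward differences of the values at u = 4, 5, 6, 7, 8:
  P  : -92  -146  -212  -290  -380
  Δ  : -54  -66  -78  -90
  Δ^2: -12  -12  -12
  Δ^3: 0  0
  Δ^4: 0
The second differences are constant (-12) and nonzero, while all higher differences vanish, so the minimal degree is 2.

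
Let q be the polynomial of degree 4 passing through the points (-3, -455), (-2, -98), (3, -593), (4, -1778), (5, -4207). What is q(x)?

Write q(x) = ax^4 + bx^3 + cx^2 + dx + e. Substituting each data point gives a linear system:
  81a - 27b + 9c - 3d + e = -455
  16a - 8b + 4c - 2d + e = -98
  81a + 27b + 9c + 3d + e = -593
  256a + 64b + 16c + 4d + e = -1778
  625a + 125b + 25c + 5d + e = -4207
Solving the system yields a = -6, b = -3, c = -4, d = 4, e = -2.
So q(x) = -6x^4 - 3x^3 - 4x^2 + 4x - 2.
Check: q(3) = -593. ✓

q(x) = -6x^4 - 3x^3 - 4x^2 + 4x - 2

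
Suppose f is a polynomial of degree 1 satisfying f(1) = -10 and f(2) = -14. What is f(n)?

Using the Lagrange interpolation formula with nodes 1, 2:
  L_0(n) = (n - 2) / -1
  L_1(n) = (n - 1) / 1
Then f(n) = -10·L_0(n) - 14·L_1(n).
Expanding and collecting terms gives f(n) = -4n - 6.
Check: f(1) = -10. ✓

f(n) = -4n - 6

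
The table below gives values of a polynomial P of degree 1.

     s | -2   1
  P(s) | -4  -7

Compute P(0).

-6

Write P(s) = as + b. Substituting each data point gives a linear system:
  -2a + b = -4
  a + b = -7
Solving the system yields a = -1, b = -6.
So P(s) = -s - 6.
Then P(0) = -6.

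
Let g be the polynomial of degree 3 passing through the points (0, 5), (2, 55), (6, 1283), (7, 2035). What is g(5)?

Using the Lagrange interpolation formula with nodes 0, 2, 6, 7:
  L_0(n) = (n - 2)(n - 6)(n - 7) / -84
  L_1(n) = n(n - 6)(n - 7) / 40
  L_2(n) = n(n - 2)(n - 7) / -24
  L_3(n) = n(n - 2)(n - 6) / 35
Then g(n) = 5·L_0(n) + 55·L_1(n) + 1283·L_2(n) + 2035·L_3(n).
Expanding and collecting terms gives g(n) = 6n^3 - n^2 + 3n + 5.
Evaluating at n = 5: g(5) = 745.

745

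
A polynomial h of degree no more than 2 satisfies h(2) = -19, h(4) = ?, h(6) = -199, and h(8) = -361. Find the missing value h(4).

-85

On equispaced nodes a degree-2 polynomial has vanishing third forward difference, so
  - h(2) + 3·h(4) - 3·h(6) + h(8) = 0.
Substituting the known values and solving for h(4):
  3·h(4) = -255
  h(4) = -85.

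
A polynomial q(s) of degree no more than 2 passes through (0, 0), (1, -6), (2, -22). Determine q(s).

q(s) = -5s^2 - s

Write q(s) = as^2 + bs + c. Substituting each data point gives a linear system:
  c = 0
  a + b + c = -6
  4a + 2b + c = -22
Solving the system yields a = -5, b = -1, c = 0.
So q(s) = -5s² - s.
Check: q(1) = -6. ✓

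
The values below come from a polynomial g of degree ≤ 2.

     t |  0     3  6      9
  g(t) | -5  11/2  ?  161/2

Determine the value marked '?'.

34

On equispaced nodes a degree-2 polynomial has vanishing third forward difference, so
  - g(0) + 3·g(3) - 3·g(6) + g(9) = 0.
Substituting the known values and solving for g(6):
  -3·g(6) = -102
  g(6) = 34.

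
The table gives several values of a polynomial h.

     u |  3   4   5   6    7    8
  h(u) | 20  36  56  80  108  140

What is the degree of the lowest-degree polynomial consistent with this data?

2

Forward differences of the values at u = 3, 4, 5, 6, 7, 8:
  h  : 20  36  56  80  108  140
  Δ  : 16  20  24  28  32
  Δ^2: 4  4  4  4
  Δ^3: 0  0  0
  Δ^4: 0  0
  Δ^5: 0
The second differences are constant (4) and nonzero, while all higher differences vanish, so the minimal degree is 2.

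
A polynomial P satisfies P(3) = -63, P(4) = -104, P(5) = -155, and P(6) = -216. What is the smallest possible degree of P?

2

Forward differences of the values at s = 3, 4, 5, 6:
  P  : -63  -104  -155  -216
  Δ  : -41  -51  -61
  Δ^2: -10  -10
  Δ^3: 0
The second differences are constant (-10) and nonzero, while all higher differences vanish, so the minimal degree is 2.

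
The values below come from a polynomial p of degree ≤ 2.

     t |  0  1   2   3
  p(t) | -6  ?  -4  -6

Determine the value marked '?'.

The 3 known points determine the degree-2 polynomial uniquely.
Write p(t) = at^2 + bt + c. Substituting each data point gives a linear system:
  c = -6
  4a + 2b + c = -4
  9a + 3b + c = -6
Solving the system yields a = -1, b = 3, c = -6.
So p(t) = -t^2 + 3t - 6.
Then p(1) = -4.

-4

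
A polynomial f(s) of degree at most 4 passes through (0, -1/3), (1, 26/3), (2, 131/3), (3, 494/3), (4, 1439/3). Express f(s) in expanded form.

f(s) = 2s^4 - 2s^3 + 5s^2 + 4s - 1/3

Write f(s) = as^4 + bs^3 + cs^2 + ds + e. Substituting each data point gives a linear system:
  e = -1/3
  a + b + c + d + e = 26/3
  16a + 8b + 4c + 2d + e = 131/3
  81a + 27b + 9c + 3d + e = 494/3
  256a + 64b + 16c + 4d + e = 1439/3
Solving the system yields a = 2, b = -2, c = 5, d = 4, e = -1/3.
So f(s) = 2s⁴ - 2s³ + 5s² + 4s - 1/3.
Check: f(4) = 1439/3. ✓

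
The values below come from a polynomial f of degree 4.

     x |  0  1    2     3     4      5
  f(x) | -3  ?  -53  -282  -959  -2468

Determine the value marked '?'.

On equispaced nodes a degree-4 polynomial has vanishing fifth forward difference, so
  - f(0) + 5·f(1) - 10·f(2) + 10·f(3) - 5·f(4) + f(5) = 0.
Substituting the known values and solving for f(1):
  5·f(1) = -40
  f(1) = -8.

-8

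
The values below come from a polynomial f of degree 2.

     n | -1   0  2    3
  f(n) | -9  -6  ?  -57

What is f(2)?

The 3 known points determine the degree-2 polynomial uniquely.
Write f(n) = an^2 + bn + c. Substituting each data point gives a linear system:
  a - b + c = -9
  c = -6
  9a + 3b + c = -57
Solving the system yields a = -5, b = -2, c = -6.
So f(n) = -5n² - 2n - 6.
Then f(2) = -30.

-30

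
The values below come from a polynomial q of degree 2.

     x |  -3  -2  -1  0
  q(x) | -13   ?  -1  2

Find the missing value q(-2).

-6

The 3 known points determine the degree-2 polynomial uniquely.
Write q(x) = ax^2 + bx + c. Substituting each data point gives a linear system:
  9a - 3b + c = -13
  a - b + c = -1
  c = 2
Solving the system yields a = -1, b = 2, c = 2.
So q(x) = -x² + 2x + 2.
Then q(-2) = -6.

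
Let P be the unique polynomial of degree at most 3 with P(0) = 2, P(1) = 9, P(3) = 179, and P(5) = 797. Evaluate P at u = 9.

4529

Using the Lagrange interpolation formula with nodes 0, 1, 3, 5:
  L_0(u) = (u - 1)(u - 3)(u - 5) / -15
  L_1(u) = u(u - 3)(u - 5) / 8
  L_2(u) = u(u - 1)(u - 5) / -12
  L_3(u) = u(u - 1)(u - 3) / 40
Then P(u) = 2·L_0(u) + 9·L_1(u) + 179·L_2(u) + 797·L_3(u).
Expanding and collecting terms gives P(u) = 6u^3 + 2u^2 - u + 2.
Evaluating at u = 9: P(9) = 4529.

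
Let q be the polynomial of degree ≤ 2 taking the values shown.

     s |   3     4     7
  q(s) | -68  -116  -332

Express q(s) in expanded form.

Write q(s) = as^2 + bs + c. Substituting each data point gives a linear system:
  9a + 3b + c = -68
  16a + 4b + c = -116
  49a + 7b + c = -332
Solving the system yields a = -6, b = -6, c = 4.
So q(s) = -6s^2 - 6s + 4.
Check: q(4) = -116. ✓

q(s) = -6s^2 - 6s + 4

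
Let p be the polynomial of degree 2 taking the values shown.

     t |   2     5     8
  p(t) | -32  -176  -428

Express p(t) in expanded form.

Write p(t) = at^2 + bt + c. Substituting each data point gives a linear system:
  4a + 2b + c = -32
  25a + 5b + c = -176
  64a + 8b + c = -428
Solving the system yields a = -6, b = -6, c = 4.
So p(t) = -6t^2 - 6t + 4.
Check: p(5) = -176. ✓

p(t) = -6t^2 - 6t + 4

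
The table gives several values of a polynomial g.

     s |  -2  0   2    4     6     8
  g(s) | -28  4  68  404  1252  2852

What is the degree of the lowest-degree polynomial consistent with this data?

Forward differences of the values at s = -2, 0, 2, 4, 6, 8:
  g  : -28  4  68  404  1252  2852
  Δ  : 32  64  336  848  1600
  Δ^2: 32  272  512  752
  Δ^3: 240  240  240
  Δ^4: 0  0
  Δ^5: 0
The third differences are constant (240) and nonzero, while all higher differences vanish, so the minimal degree is 3.

3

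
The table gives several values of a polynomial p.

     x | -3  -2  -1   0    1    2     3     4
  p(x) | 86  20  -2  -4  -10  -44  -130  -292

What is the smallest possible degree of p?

Forward differences of the values at x = -3, -2, -1, 0, 1, 2, 3, 4:
  p  : 86  20  -2  -4  -10  -44  -130  -292
  Δ  : -66  -22  -2  -6  -34  -86  -162
  Δ^2: 44  20  -4  -28  -52  -76
  Δ^3: -24  -24  -24  -24  -24
  Δ^4: 0  0  0  0
  Δ^5: 0  0  0
  Δ^6: 0  0
  Δ^7: 0
The third differences are constant (-24) and nonzero, while all higher differences vanish, so the minimal degree is 3.

3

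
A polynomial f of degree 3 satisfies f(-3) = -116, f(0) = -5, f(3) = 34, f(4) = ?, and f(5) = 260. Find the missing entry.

115

The 4 known points determine the degree-3 polynomial uniquely.
Write f(n) = an^3 + bn^2 + cn + d. Substituting each data point gives a linear system:
  -27a + 9b - 3c + d = -116
  d = -5
  27a + 9b + 3c + d = 34
  125a + 25b + 5c + d = 260
Solving the system yields a = 3, b = -4, c = -2, d = -5.
So f(n) = 3n³ - 4n² - 2n - 5.
Then f(4) = 115.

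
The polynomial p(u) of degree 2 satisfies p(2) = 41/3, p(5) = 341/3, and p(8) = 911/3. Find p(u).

Write p(u) = au^2 + bu + c. Substituting each data point gives a linear system:
  4a + 2b + c = 41/3
  25a + 5b + c = 341/3
  64a + 8b + c = 911/3
Solving the system yields a = 5, b = -5/3, c = -3.
So p(u) = 5u² - (5/3)u - 3.
Check: p(5) = 341/3. ✓

p(u) = 5u^2 - (5/3)u - 3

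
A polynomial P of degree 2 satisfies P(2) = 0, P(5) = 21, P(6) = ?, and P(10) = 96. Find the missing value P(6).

The 3 known points determine the degree-2 polynomial uniquely.
Write P(s) = as^2 + bs + c. Substituting each data point gives a linear system:
  4a + 2b + c = 0
  25a + 5b + c = 21
  100a + 10b + c = 96
Solving the system yields a = 1, b = 0, c = -4.
So P(s) = s^2 - 4.
Then P(6) = 32.

32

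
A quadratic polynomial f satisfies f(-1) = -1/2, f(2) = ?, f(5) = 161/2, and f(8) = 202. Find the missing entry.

The 3 known points determine the degree-2 polynomial uniquely.
Write f(n) = an^2 + bn + c. Substituting each data point gives a linear system:
  a - b + c = -1/2
  25a + 5b + c = 161/2
  64a + 8b + c = 202
Solving the system yields a = 3, b = 3/2, c = -2.
So f(n) = 3n² + (3/2)n - 2.
Then f(2) = 13.

13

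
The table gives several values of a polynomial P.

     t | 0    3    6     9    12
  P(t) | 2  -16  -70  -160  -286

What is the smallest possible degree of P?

2

Forward differences of the values at t = 0, 3, 6, 9, 12:
  P  : 2  -16  -70  -160  -286
  Δ  : -18  -54  -90  -126
  Δ^2: -36  -36  -36
  Δ^3: 0  0
  Δ^4: 0
The second differences are constant (-36) and nonzero, while all higher differences vanish, so the minimal degree is 2.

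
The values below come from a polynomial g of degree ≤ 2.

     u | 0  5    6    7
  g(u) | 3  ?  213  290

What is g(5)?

148

The 3 known points determine the degree-2 polynomial uniquely.
Write g(u) = au^2 + bu + c. Substituting each data point gives a linear system:
  c = 3
  36a + 6b + c = 213
  49a + 7b + c = 290
Solving the system yields a = 6, b = -1, c = 3.
So g(u) = 6u^2 - u + 3.
Then g(5) = 148.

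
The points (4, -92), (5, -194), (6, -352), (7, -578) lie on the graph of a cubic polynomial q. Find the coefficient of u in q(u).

Write q(u) = au^3 + bu^2 + cu + d. Substituting each data point gives a linear system:
  64a + 16b + 4c + d = -92
  125a + 25b + 5c + d = -194
  216a + 36b + 6c + d = -352
  343a + 49b + 7c + d = -578
Solving the system yields a = -2, b = 2, c = 2, d = -4.
So q(u) = -2u^3 + 2u^2 + 2u - 4.
The coefficient of u is 2.

2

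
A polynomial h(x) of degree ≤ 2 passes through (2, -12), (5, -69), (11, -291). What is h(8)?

-162

Using the Lagrange interpolation formula with nodes 2, 5, 11:
  L_0(x) = (x - 5)(x - 11) / 27
  L_1(x) = (x - 2)(x - 11) / -18
  L_2(x) = (x - 2)(x - 5) / 54
Then h(x) = -12·L_0(x) - 69·L_1(x) - 291·L_2(x).
Expanding and collecting terms gives h(x) = -2x² - 5x + 6.
Evaluating at x = 8: h(8) = -162.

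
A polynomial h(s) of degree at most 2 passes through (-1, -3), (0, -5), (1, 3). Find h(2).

Using the Lagrange interpolation formula with nodes -1, 0, 1:
  L_0(s) = s(s - 1) / 2
  L_1(s) = (s + 1)(s - 1) / -1
  L_2(s) = (s + 1)s / 2
Then h(s) = -3·L_0(s) - 5·L_1(s) + 3·L_2(s).
Expanding and collecting terms gives h(s) = 5s² + 3s - 5.
Evaluating at s = 2: h(2) = 21.

21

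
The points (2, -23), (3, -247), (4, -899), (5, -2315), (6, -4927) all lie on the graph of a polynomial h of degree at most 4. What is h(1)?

Forward differences of the values at n = 2, 3, 4, 5, 6:
  h  : -23  -247  -899  -2315  -4927
  Δ  : -224  -652  -1416  -2612
  Δ^2: -428  -764  -1196
  Δ^3: -336  -432
  Δ^4: -96
The fourth differences are constant, confirming degree 4.
Interpolating (Newton forward form) and evaluating at n = 1 gives h(1) = 13.

13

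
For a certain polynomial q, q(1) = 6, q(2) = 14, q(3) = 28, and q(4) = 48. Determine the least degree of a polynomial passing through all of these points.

Forward differences of the values at x = 1, 2, 3, 4:
  q  : 6  14  28  48
  Δ  : 8  14  20
  Δ^2: 6  6
  Δ^3: 0
The second differences are constant (6) and nonzero, while all higher differences vanish, so the minimal degree is 2.

2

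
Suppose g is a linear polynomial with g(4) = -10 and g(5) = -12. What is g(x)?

Write g(x) = ax + b. Substituting each data point gives a linear system:
  4a + b = -10
  5a + b = -12
Solving the system yields a = -2, b = -2.
So g(x) = -2x - 2.
Check: g(5) = -12. ✓

g(x) = -2x - 2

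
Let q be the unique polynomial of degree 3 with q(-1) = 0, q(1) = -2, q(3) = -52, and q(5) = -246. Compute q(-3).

Using the Lagrange interpolation formula with nodes -1, 1, 3, 5:
  L_0(x) = (x - 1)(x - 3)(x - 5) / -48
  L_1(x) = (x + 1)(x - 3)(x - 5) / 16
  L_2(x) = (x + 1)(x - 1)(x - 5) / -16
  L_3(x) = (x + 1)(x - 1)(x - 3) / 48
Then q(x) = 0·L_0(x) - 2·L_1(x) - 52·L_2(x) - 246·L_3(x).
Expanding and collecting terms gives q(x) = -2x^3 + x - 1.
Evaluating at x = -3: q(-3) = 50.

50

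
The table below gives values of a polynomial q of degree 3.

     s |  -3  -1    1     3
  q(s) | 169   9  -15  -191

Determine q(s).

q(s) = -6s^3 - s^2 - 6s - 2

Write q(s) = as^3 + bs^2 + cs + d. Substituting each data point gives a linear system:
  -27a + 9b - 3c + d = 169
  -a + b - c + d = 9
  a + b + c + d = -15
  27a + 9b + 3c + d = -191
Solving the system yields a = -6, b = -1, c = -6, d = -2.
So q(s) = -6s^3 - s^2 - 6s - 2.
Check: q(-1) = 9. ✓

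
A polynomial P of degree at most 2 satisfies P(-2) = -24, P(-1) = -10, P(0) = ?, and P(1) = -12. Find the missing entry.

The 3 known points determine the degree-2 polynomial uniquely.
Write P(t) = at^2 + bt + c. Substituting each data point gives a linear system:
  4a - 2b + c = -24
  a - b + c = -10
  a + b + c = -12
Solving the system yields a = -5, b = -1, c = -6.
So P(t) = -5t^2 - t - 6.
Then P(0) = -6.

-6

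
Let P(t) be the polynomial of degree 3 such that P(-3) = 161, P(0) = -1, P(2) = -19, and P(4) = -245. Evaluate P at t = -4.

371

Using the Lagrange interpolation formula with nodes -3, 0, 2, 4:
  L_0(t) = t(t - 2)(t - 4) / -105
  L_1(t) = (t + 3)(t - 2)(t - 4) / 24
  L_2(t) = (t + 3)t(t - 4) / -20
  L_3(t) = (t + 3)t(t - 2) / 56
Then P(t) = 161·L_0(t) - 1·L_1(t) - 19·L_2(t) - 245·L_3(t).
Expanding and collecting terms gives P(t) = -5t³ + 4t² + 3t - 1.
Evaluating at t = -4: P(-4) = 371.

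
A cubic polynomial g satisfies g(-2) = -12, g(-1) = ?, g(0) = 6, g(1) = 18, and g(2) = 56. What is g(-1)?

On equispaced nodes a degree-3 polynomial has vanishing fourth forward difference, so
  g(-2) - 4·g(-1) + 6·g(0) - 4·g(1) + g(2) = 0.
Substituting the known values and solving for g(-1):
  -4·g(-1) = -8
  g(-1) = 2.

2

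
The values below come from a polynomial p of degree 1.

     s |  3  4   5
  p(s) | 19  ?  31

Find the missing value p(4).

On equispaced nodes a degree-1 polynomial has vanishing second forward difference, so
  p(3) - 2·p(4) + p(5) = 0.
Substituting the known values and solving for p(4):
  -2·p(4) = -50
  p(4) = 25.

25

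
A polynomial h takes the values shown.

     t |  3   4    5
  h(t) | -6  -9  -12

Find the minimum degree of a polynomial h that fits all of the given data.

Forward differences of the values at t = 3, 4, 5:
  h  : -6  -9  -12
  Δ  : -3  -3
  Δ^2: 0
The first differences are constant (-3) and nonzero, while all higher differences vanish, so the minimal degree is 1.

1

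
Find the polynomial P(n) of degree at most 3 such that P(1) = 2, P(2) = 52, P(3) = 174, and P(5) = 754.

Write P(n) = an^3 + bn^2 + cn + d. Substituting each data point gives a linear system:
  a + b + c + d = 2
  8a + 4b + 2c + d = 52
  27a + 9b + 3c + d = 174
  125a + 25b + 5c + d = 754
Solving the system yields a = 5, b = 6, c = -3, d = -6.
So P(n) = 5n^3 + 6n^2 - 3n - 6.
Check: P(5) = 754. ✓

P(n) = 5n^3 + 6n^2 - 3n - 6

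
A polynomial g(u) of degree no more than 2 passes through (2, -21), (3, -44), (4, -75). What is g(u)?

g(u) = -4u^2 - 3u + 1

Write g(u) = au^2 + bu + c. Substituting each data point gives a linear system:
  4a + 2b + c = -21
  9a + 3b + c = -44
  16a + 4b + c = -75
Solving the system yields a = -4, b = -3, c = 1.
So g(u) = -4u² - 3u + 1.
Check: g(2) = -21. ✓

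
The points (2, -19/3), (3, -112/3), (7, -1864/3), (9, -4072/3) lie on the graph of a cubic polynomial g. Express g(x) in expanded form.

Write g(x) = ax^3 + bx^2 + cx + d. Substituting each data point gives a linear system:
  8a + 4b + 2c + d = -19/3
  27a + 9b + 3c + d = -112/3
  343a + 49b + 7c + d = -1864/3
  729a + 81b + 9c + d = -4072/3
Solving the system yields a = -2, b = 1, c = 2, d = 5/3.
So g(x) = -2x³ + x² + 2x + 5/3.
Check: g(9) = -4072/3. ✓

g(x) = -2x^3 + x^2 + 2x + 5/3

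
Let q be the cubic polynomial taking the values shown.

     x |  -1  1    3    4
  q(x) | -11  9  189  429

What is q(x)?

q(x) = 6x^3 + 2x^2 + 4x - 3

Write q(x) = ax^3 + bx^2 + cx + d. Substituting each data point gives a linear system:
  -a + b - c + d = -11
  a + b + c + d = 9
  27a + 9b + 3c + d = 189
  64a + 16b + 4c + d = 429
Solving the system yields a = 6, b = 2, c = 4, d = -3.
So q(x) = 6x^3 + 2x^2 + 4x - 3.
Check: q(3) = 189. ✓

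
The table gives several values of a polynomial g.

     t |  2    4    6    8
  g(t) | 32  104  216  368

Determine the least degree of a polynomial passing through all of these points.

2

Forward differences of the values at t = 2, 4, 6, 8:
  g  : 32  104  216  368
  Δ  : 72  112  152
  Δ^2: 40  40
  Δ^3: 0
The second differences are constant (40) and nonzero, while all higher differences vanish, so the minimal degree is 2.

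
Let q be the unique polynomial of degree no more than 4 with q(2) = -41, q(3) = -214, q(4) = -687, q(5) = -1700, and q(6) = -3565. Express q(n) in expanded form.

q(n) = -3n^4 + 2n^3 - 3n^2 - n + 5

Using the Lagrange interpolation formula with nodes 2, 3, 4, 5, 6:
  L_0(n) = (n - 3)(n - 4)(n - 5)(n - 6) / 24
  L_1(n) = (n - 2)(n - 4)(n - 5)(n - 6) / -6
  L_2(n) = (n - 2)(n - 3)(n - 5)(n - 6) / 4
  L_3(n) = (n - 2)(n - 3)(n - 4)(n - 6) / -6
  L_4(n) = (n - 2)(n - 3)(n - 4)(n - 5) / 24
Then q(n) = -41·L_0(n) - 214·L_1(n) - 687·L_2(n) - 1700·L_3(n) - 3565·L_4(n).
Expanding and collecting terms gives q(n) = -3n⁴ + 2n³ - 3n² - n + 5.
Check: q(2) = -41. ✓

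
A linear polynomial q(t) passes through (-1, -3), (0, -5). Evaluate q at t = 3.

Write q(t) = at + b. Substituting each data point gives a linear system:
  -a + b = -3
  b = -5
Solving the system yields a = -2, b = -5.
So q(t) = -2t - 5.
Then q(3) = -11.

-11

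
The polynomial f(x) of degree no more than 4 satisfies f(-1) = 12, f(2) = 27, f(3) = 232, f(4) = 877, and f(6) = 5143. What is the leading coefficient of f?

Write f(x) = ax^4 + bx^3 + cx^2 + dx + e. Substituting each data point gives a linear system:
  a - b + c - d + e = 12
  16a + 8b + 4c + 2d + e = 27
  81a + 27b + 9c + 3d + e = 232
  256a + 64b + 16c + 4d + e = 877
  1296a + 216b + 36c + 6d + e = 5143
Solving the system yields a = 5, b = -6, c = -1, d = -1, e = 1.
So f(x) = 5x^4 - 6x^3 - x^2 - x + 1.
The leading coefficient is 5.

5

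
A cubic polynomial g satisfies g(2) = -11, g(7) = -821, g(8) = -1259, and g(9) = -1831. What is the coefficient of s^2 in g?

5

Write g(s) = as^3 + bs^2 + cs + d. Substituting each data point gives a linear system:
  8a + 4b + 2c + d = -11
  343a + 49b + 7c + d = -821
  512a + 64b + 8c + d = -1259
  729a + 81b + 9c + d = -1831
Solving the system yields a = -3, b = 5, c = -6, d = 5.
So g(s) = -3s^3 + 5s^2 - 6s + 5.
The coefficient of s^2 is 5.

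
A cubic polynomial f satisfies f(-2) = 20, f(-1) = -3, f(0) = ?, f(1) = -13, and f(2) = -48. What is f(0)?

On equispaced nodes a degree-3 polynomial has vanishing fourth forward difference, so
  f(-2) - 4·f(-1) + 6·f(0) - 4·f(1) + f(2) = 0.
Substituting the known values and solving for f(0):
  6·f(0) = -36
  f(0) = -6.

-6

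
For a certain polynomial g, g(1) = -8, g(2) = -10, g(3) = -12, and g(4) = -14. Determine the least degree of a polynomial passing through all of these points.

1

Forward differences of the values at s = 1, 2, 3, 4:
  g  : -8  -10  -12  -14
  Δ  : -2  -2  -2
  Δ^2: 0  0
  Δ^3: 0
The first differences are constant (-2) and nonzero, while all higher differences vanish, so the minimal degree is 1.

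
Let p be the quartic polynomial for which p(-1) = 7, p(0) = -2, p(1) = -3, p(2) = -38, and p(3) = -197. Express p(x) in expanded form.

Using the Lagrange interpolation formula with nodes -1, 0, 1, 2, 3:
  L_0(x) = x(x - 1)(x - 2)(x - 3) / 24
  L_1(x) = (x + 1)(x - 1)(x - 2)(x - 3) / -6
  L_2(x) = (x + 1)x(x - 2)(x - 3) / 4
  L_3(x) = (x + 1)x(x - 1)(x - 3) / -6
  L_4(x) = (x + 1)x(x - 1)(x - 2) / 24
Then p(x) = 7·L_0(x) - 2·L_1(x) - 3·L_2(x) - 38·L_3(x) - 197·L_4(x).
Expanding and collecting terms gives p(x) = -2x^4 - 3x^3 + 6x^2 - 2x - 2.
Check: p(2) = -38. ✓

p(x) = -2x^4 - 3x^3 + 6x^2 - 2x - 2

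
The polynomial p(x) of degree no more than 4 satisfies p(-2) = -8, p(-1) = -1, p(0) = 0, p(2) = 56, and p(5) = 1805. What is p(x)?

Write p(x) = ax^4 + bx^3 + cx^2 + dx + e. Substituting each data point gives a linear system:
  16a - 8b + 4c - 2d + e = -8
  a - b + c - d + e = -1
  e = 0
  16a + 8b + 4c + 2d + e = 56
  625a + 125b + 25c + 5d + e = 1805
Solving the system yields a = 2, b = 5, c = -2, d = -4, e = 0.
So p(x) = 2x⁴ + 5x³ - 2x² - 4x.
Check: p(-1) = -1. ✓

p(x) = 2x^4 + 5x^3 - 2x^2 - 4x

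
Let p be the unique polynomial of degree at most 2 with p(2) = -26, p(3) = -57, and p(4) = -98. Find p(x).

Write p(x) = ax^2 + bx + c. Substituting each data point gives a linear system:
  4a + 2b + c = -26
  9a + 3b + c = -57
  16a + 4b + c = -98
Solving the system yields a = -5, b = -6, c = 6.
So p(x) = -5x^2 - 6x + 6.
Check: p(4) = -98. ✓

p(x) = -5x^2 - 6x + 6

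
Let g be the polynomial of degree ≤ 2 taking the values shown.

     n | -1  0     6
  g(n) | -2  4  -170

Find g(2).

Using the Lagrange interpolation formula with nodes -1, 0, 6:
  L_0(n) = n(n - 6) / 7
  L_1(n) = (n + 1)(n - 6) / -6
  L_2(n) = (n + 1)n / 42
Then g(n) = -2·L_0(n) + 4·L_1(n) - 170·L_2(n).
Expanding and collecting terms gives g(n) = -5n^2 + n + 4.
Evaluating at n = 2: g(2) = -14.

-14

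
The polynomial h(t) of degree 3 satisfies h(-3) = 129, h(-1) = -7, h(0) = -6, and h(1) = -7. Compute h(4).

Using the Lagrange interpolation formula with nodes -3, -1, 0, 1:
  L_0(t) = (t + 1)t(t - 1) / -24
  L_1(t) = (t + 3)t(t - 1) / 4
  L_2(t) = (t + 3)(t + 1)(t - 1) / -3
  L_3(t) = (t + 3)(t + 1)t / 8
Then h(t) = 129·L_0(t) - 7·L_1(t) - 6·L_2(t) - 7·L_3(t).
Expanding and collecting terms gives h(t) = -6t³ - t² + 6t - 6.
Evaluating at t = 4: h(4) = -382.

-382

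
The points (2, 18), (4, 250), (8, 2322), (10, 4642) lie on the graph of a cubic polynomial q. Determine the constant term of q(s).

2

Write q(s) = as^3 + bs^2 + cs + d. Substituting each data point gives a linear system:
  8a + 4b + 2c + d = 18
  64a + 16b + 4c + d = 250
  512a + 64b + 8c + d = 2322
  1000a + 100b + 10c + d = 4642
Solving the system yields a = 5, b = -3, c = -6, d = 2.
So q(s) = 5s^3 - 3s^2 - 6s + 2.
The constant term is 2.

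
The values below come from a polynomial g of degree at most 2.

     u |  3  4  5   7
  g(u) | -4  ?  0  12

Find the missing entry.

-3

The 3 known points determine the degree-2 polynomial uniquely.
Write g(u) = au^2 + bu + c. Substituting each data point gives a linear system:
  9a + 3b + c = -4
  25a + 5b + c = 0
  49a + 7b + c = 12
Solving the system yields a = 1, b = -6, c = 5.
So g(u) = u^2 - 6u + 5.
Then g(4) = -3.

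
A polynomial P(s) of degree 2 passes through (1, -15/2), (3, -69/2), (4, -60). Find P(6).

Using the Lagrange interpolation formula with nodes 1, 3, 4:
  L_0(s) = (s - 3)(s - 4) / 6
  L_1(s) = (s - 1)(s - 4) / -2
  L_2(s) = (s - 1)(s - 3) / 3
Then P(s) = -15/2·L_0(s) - 69/2·L_1(s) - 60·L_2(s).
Expanding and collecting terms gives P(s) = -4s² + (5/2)s - 6.
Evaluating at s = 6: P(6) = -135.

-135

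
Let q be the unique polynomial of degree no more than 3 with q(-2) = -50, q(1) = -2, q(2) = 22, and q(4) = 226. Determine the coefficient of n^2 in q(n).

-2

Write q(n) = an^3 + bn^2 + cn + d. Substituting each data point gives a linear system:
  -8a + 4b - 2c + d = -50
  a + b + c + d = -2
  8a + 4b + 2c + d = 22
  64a + 16b + 4c + d = 226
Solving the system yields a = 4, b = -2, c = 2, d = -6.
So q(n) = 4n³ - 2n² + 2n - 6.
The coefficient of n^2 is -2.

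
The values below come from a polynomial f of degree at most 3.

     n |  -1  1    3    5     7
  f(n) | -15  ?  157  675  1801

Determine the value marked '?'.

The 4 known points determine the degree-3 polynomial uniquely.
Write f(n) = an^3 + bn^2 + cn + d. Substituting each data point gives a linear system:
  -a + b - c + d = -15
  27a + 9b + 3c + d = 157
  125a + 25b + 5c + d = 675
  343a + 49b + 7c + d = 1801
Solving the system yields a = 5, b = 1, c = 6, d = -5.
So f(n) = 5n^3 + n^2 + 6n - 5.
Then f(1) = 7.

7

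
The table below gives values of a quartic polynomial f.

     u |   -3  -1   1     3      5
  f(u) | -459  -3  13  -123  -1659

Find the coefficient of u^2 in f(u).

Write f(u) = au^4 + bu^3 + cu^2 + du + e. Substituting each data point gives a linear system:
  81a - 27b + 9c - 3d + e = -459
  a - b + c - d + e = -3
  a + b + c + d + e = 13
  81a + 27b + 9c + 3d + e = -123
  625a + 125b + 25c + 5d + e = -1659
Solving the system yields a = -4, b = 6, c = 3, d = 2, e = 6.
So f(u) = -4u^4 + 6u^3 + 3u^2 + 2u + 6.
The coefficient of u^2 is 3.

3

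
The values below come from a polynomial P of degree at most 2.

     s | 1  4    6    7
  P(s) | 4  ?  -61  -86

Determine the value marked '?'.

-23

The 3 known points determine the degree-2 polynomial uniquely.
Write P(s) = as^2 + bs + c. Substituting each data point gives a linear system:
  a + b + c = 4
  36a + 6b + c = -61
  49a + 7b + c = -86
Solving the system yields a = -2, b = 1, c = 5.
So P(s) = -2s^2 + s + 5.
Then P(4) = -23.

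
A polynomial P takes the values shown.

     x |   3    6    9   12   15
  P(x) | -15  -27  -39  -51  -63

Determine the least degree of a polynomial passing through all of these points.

1

Forward differences of the values at x = 3, 6, 9, 12, 15:
  P  : -15  -27  -39  -51  -63
  Δ  : -12  -12  -12  -12
  Δ^2: 0  0  0
  Δ^3: 0  0
  Δ^4: 0
The first differences are constant (-12) and nonzero, while all higher differences vanish, so the minimal degree is 1.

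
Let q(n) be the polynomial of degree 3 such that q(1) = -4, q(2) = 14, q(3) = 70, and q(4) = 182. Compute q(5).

368

Using the Lagrange interpolation formula with nodes 1, 2, 3, 4:
  L_0(n) = (n - 2)(n - 3)(n - 4) / -6
  L_1(n) = (n - 1)(n - 3)(n - 4) / 2
  L_2(n) = (n - 1)(n - 2)(n - 4) / -2
  L_3(n) = (n - 1)(n - 2)(n - 3) / 6
Then q(n) = -4·L_0(n) + 14·L_1(n) + 70·L_2(n) + 182·L_3(n).
Expanding and collecting terms gives q(n) = 3n^3 + n^2 - 6n - 2.
Evaluating at n = 5: q(5) = 368.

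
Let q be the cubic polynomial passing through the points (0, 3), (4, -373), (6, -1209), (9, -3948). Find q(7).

-1894

Write q(n) = an^3 + bn^2 + cn + d. Substituting each data point gives a linear system:
  d = 3
  64a + 16b + 4c + d = -373
  216a + 36b + 6c + d = -1209
  729a + 81b + 9c + d = -3948
Solving the system yields a = -5, b = -4, c = 2, d = 3.
So q(n) = -5n^3 - 4n^2 + 2n + 3.
Then q(7) = -1894.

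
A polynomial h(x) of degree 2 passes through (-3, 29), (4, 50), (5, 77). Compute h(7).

149

Write h(x) = ax^2 + bx + c. Substituting each data point gives a linear system:
  9a - 3b + c = 29
  16a + 4b + c = 50
  25a + 5b + c = 77
Solving the system yields a = 3, b = 0, c = 2.
So h(x) = 3x^2 + 2.
Then h(7) = 149.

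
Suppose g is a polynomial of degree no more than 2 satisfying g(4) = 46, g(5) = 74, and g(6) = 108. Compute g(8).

Forward differences of the values at s = 4, 5, 6:
  g  : 46  74  108
  Δ  : 28  34
  Δ^2: 6
The second differences are constant, confirming degree 2.
Interpolating (Newton forward form) and evaluating at s = 8 gives g(8) = 194.

194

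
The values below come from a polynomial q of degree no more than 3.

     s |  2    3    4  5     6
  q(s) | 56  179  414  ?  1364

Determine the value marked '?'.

The 4 known points determine the degree-3 polynomial uniquely.
Write q(s) = as^3 + bs^2 + cs + d. Substituting each data point gives a linear system:
  8a + 4b + 2c + d = 56
  27a + 9b + 3c + d = 179
  64a + 16b + 4c + d = 414
  216a + 36b + 6c + d = 1364
Solving the system yields a = 6, b = 2, c = -1, d = 2.
So q(s) = 6s^3 + 2s^2 - s + 2.
Then q(5) = 797.

797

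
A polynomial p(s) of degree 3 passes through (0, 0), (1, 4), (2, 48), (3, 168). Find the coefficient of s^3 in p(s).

6

Write p(s) = as^3 + bs^2 + cs + d. Substituting each data point gives a linear system:
  d = 0
  a + b + c + d = 4
  8a + 4b + 2c + d = 48
  27a + 9b + 3c + d = 168
Solving the system yields a = 6, b = 2, c = -4, d = 0.
So p(s) = 6s^3 + 2s^2 - 4s.
The leading coefficient is 6.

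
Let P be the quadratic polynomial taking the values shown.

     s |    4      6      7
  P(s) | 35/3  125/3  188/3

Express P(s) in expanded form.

P(s) = 2s^2 - 5s - 1/3

Using the Lagrange interpolation formula with nodes 4, 6, 7:
  L_0(s) = (s - 6)(s - 7) / 6
  L_1(s) = (s - 4)(s - 7) / -2
  L_2(s) = (s - 4)(s - 6) / 3
Then P(s) = 35/3·L_0(s) + 125/3·L_1(s) + 188/3·L_2(s).
Expanding and collecting terms gives P(s) = 2s² - 5s - 1/3.
Check: P(4) = 35/3. ✓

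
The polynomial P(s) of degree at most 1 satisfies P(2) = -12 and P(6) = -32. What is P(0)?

-2

Write P(s) = as + b. Substituting each data point gives a linear system:
  2a + b = -12
  6a + b = -32
Solving the system yields a = -5, b = -2.
So P(s) = -5s - 2.
Then P(0) = -2.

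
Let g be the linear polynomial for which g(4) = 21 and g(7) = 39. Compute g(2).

Write g(n) = an + b. Substituting each data point gives a linear system:
  4a + b = 21
  7a + b = 39
Solving the system yields a = 6, b = -3.
So g(n) = 6n - 3.
Then g(2) = 9.

9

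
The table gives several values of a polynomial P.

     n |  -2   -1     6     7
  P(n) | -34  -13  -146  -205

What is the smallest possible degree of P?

2

Divided differences on the nodes -2, -1, 6, 7:
  order 0: -34  -13  -146  -205
  order 1: 21  -19  -59
  order 2: -5  -5
  order 3: 0
The order-2 divided differences are all -5 (nonzero) and every higher order vanishes, so the data lies on a polynomial of degree exactly 2.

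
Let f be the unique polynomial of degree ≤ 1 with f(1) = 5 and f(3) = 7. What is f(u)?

f(u) = u + 4

Write f(u) = au + b. Substituting each data point gives a linear system:
  a + b = 5
  3a + b = 7
Solving the system yields a = 1, b = 4.
So f(u) = u + 4.
Check: f(1) = 5. ✓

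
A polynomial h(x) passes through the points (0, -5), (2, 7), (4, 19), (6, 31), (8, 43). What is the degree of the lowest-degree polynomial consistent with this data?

Forward differences of the values at x = 0, 2, 4, 6, 8:
  h  : -5  7  19  31  43
  Δ  : 12  12  12  12
  Δ^2: 0  0  0
  Δ^3: 0  0
  Δ^4: 0
The first differences are constant (12) and nonzero, while all higher differences vanish, so the minimal degree is 1.

1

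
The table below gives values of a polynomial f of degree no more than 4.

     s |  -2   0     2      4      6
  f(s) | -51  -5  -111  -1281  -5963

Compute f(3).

Forward differences of the values at s = -2, 0, 2, 4, 6:
  f  : -51  -5  -111  -1281  -5963
  Δ  : 46  -106  -1170  -4682
  Δ^2: -152  -1064  -3512
  Δ^3: -912  -2448
  Δ^4: -1536
The fourth differences are constant, confirming degree 4.
Interpolating (Newton forward form) and evaluating at s = 3 gives f(3) = -446.

-446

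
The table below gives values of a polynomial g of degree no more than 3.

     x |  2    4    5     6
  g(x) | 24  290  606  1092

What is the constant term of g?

6

Write g(x) = ax^3 + bx^2 + cx + d. Substituting each data point gives a linear system:
  8a + 4b + 2c + d = 24
  64a + 16b + 4c + d = 290
  125a + 25b + 5c + d = 606
  216a + 36b + 6c + d = 1092
Solving the system yields a = 6, b = -5, c = -5, d = 6.
So g(x) = 6x³ - 5x² - 5x + 6.
The constant term is 6.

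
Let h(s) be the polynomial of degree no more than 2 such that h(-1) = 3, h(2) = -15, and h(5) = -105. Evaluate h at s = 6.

-151

Write h(s) = as^2 + bs + c. Substituting each data point gives a linear system:
  a - b + c = 3
  4a + 2b + c = -15
  25a + 5b + c = -105
Solving the system yields a = -4, b = -2, c = 5.
So h(s) = -4s² - 2s + 5.
Then h(6) = -151.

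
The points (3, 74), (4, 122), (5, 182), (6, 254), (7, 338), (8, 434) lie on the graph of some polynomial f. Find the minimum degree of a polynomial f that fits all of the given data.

2

Forward differences of the values at x = 3, 4, 5, 6, 7, 8:
  f  : 74  122  182  254  338  434
  Δ  : 48  60  72  84  96
  Δ^2: 12  12  12  12
  Δ^3: 0  0  0
  Δ^4: 0  0
  Δ^5: 0
The second differences are constant (12) and nonzero, while all higher differences vanish, so the minimal degree is 2.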